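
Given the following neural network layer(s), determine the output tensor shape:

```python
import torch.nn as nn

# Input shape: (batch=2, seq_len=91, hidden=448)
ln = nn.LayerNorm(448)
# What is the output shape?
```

Input: (2, 91, 448) -> Output: (2, 91, 448)

Answer: (2, 91, 448)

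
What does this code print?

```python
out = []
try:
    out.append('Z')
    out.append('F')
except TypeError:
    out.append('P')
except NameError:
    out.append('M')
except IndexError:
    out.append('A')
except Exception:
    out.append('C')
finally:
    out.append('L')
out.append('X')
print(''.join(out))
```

Execution trace: 'Z' (try body) → 'F' (try body, no exception) → 'L' (finally) → 'X' (after the try/except). Output: ZFLX

Answer: ZFLX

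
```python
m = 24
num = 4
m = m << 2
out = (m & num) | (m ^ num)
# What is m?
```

Trace:
`m = 24` → m = 24
`num = 4` → num = 4
`m = m << 2` → m = 96
`out = (m & num) | (m ^ num)` → out = 100
So m = 96

Answer: 96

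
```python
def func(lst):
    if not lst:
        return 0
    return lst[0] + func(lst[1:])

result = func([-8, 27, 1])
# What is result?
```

(-8) + 27 + 1 + 0 = 20

Answer: 20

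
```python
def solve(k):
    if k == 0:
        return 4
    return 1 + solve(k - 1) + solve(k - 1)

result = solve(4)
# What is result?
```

solve(k) = 1 + 2·solve(k-1), solve(0)=4. Closed form: (4+1)·2^4 - 1 = 79.

Answer: 79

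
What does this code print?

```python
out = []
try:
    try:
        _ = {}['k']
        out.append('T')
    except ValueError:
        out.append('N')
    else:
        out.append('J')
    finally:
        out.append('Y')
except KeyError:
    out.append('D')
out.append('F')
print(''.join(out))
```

Execution trace: 'Y' (finally) → 'D' (outer except KeyError) → 'F' (after the try/except). Output: YDF

Answer: YDF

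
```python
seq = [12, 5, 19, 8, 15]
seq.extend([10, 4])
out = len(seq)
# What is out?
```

Trace:
`seq = [12, 5, 19, 8, 15]` → seq = [12, 5, 19, 8, 15]
`seq.extend([10, 4])` → seq = [12, 5, 19, 8, 15, 10, 4]
`out = len(seq)` → out = 7
So out = 7

Answer: 7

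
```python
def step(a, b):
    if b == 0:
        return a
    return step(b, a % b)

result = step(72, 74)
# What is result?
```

step(72, 74) -> step(74, 72) -> step(72, 2) -> step(2, 0) -> 2

Answer: 2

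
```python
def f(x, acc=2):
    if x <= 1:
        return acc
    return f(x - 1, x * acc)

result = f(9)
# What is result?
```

Accumulator trace (n, acc): (9, 2) -> (8, 18) -> (7, 144) -> (6, 1008) -> (5, 6048) -> (4, 30240) -> (3, 120960) -> (2, 362880) -> (1, 725760) -> return 725760

Answer: 725760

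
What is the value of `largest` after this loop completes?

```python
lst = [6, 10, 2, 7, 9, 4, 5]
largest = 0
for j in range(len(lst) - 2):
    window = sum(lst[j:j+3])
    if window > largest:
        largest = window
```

Max sum of 3-element window in [6, 10, 2, 7, 9, 4, 5]
`largest` takes the values: 0 → 18 → 19 → 20

Answer: 20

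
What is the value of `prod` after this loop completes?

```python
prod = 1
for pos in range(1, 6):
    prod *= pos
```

5! = 120
`prod` takes the values: 1 → 2 → 6 → 24 → 120

Answer: 120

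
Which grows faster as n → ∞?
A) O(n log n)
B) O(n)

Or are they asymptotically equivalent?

O(n log n) vs O(n): Higher order terms dominate.

Answer: A) O(n log n) grows faster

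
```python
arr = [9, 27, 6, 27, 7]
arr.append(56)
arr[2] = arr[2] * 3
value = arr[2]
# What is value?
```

Trace:
`arr = [9, 27, 6, 27, 7]` → arr = [9, 27, 6, 27, 7]
`arr.append(56)` → arr = [9, 27, 6, 27, 7, 56]
`arr[2] = arr[2] * 3` → arr = [9, 27, 18, 27, 7, 56]
`value = arr[2]` → value = 18
So value = 18

Answer: 18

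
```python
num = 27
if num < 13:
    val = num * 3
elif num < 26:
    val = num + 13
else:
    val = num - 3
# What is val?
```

Trace:
`num = 27` → num = 27
`if num < 13: ...` → num < 13 is False, num < 26 is False, take else branch → val = 24
So val = 24

Answer: 24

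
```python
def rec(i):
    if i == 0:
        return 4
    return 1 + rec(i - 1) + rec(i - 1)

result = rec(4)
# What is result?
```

rec(i) = 1 + 2·rec(i-1), rec(0)=4. Closed form: (4+1)·2^4 - 1 = 79.

Answer: 79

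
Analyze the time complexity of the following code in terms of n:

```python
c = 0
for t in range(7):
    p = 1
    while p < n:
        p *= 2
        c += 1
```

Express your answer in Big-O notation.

Each loop level contributes: 1 × log n. Multiplying the contributions gives O(log n).

Answer: O(log n)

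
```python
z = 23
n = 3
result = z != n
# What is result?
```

Trace:
`z = 23` → z = 23
`n = 3` → n = 3
`result = z != n` → result = True
So result = True

Answer: True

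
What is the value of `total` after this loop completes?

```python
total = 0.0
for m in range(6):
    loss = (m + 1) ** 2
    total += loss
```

Sum of squared losses 1² + 2² + ... + 6²
`total` takes the values: 0.0 → 1.0 → 5.0 → 14.0 → 30.0 → 55.0 → 91.0

Answer: 91.0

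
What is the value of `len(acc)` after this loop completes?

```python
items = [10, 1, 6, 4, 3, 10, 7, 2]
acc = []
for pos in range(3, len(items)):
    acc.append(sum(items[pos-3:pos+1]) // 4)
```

Number of 4-element averages
`acc` takes the values: [] → [5] → [5, 3] → [5, 3, 5] → [5, 3, 5, 6] → [5, 3, 5, 6, 5]
So `len(acc)` = 5

Answer: 5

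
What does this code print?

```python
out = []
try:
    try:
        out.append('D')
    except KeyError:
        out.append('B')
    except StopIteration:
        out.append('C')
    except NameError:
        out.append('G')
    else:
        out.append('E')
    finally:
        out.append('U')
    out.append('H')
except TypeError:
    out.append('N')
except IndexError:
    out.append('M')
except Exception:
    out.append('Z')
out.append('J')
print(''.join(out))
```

Execution trace: 'D' (inner try body, no exception) → 'E' (inner else) → 'U' (inner finally) → 'H' (try body, no exception) → 'J' (after the try/except). Output: DEUHJ

Answer: DEUHJ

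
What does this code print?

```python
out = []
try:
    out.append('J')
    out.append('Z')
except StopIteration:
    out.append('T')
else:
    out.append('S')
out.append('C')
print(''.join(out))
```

Execution trace: 'J' (try body) → 'Z' (try body, no exception) → 'S' (else) → 'C' (after the try/except). Output: JZSC

Answer: JZSC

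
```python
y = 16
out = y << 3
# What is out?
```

Trace:
`y = 16` → y = 16
`out = y << 3` → out = 128
So out = 128

Answer: 128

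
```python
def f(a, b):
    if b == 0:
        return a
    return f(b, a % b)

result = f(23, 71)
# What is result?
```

f(23, 71) -> f(71, 23) -> f(23, 2) -> f(2, 1) -> f(1, 0) -> 1

Answer: 1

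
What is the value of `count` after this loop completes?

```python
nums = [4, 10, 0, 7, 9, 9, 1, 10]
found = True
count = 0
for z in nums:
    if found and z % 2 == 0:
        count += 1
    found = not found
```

Count even values at even positions
`count` takes the values: 0 → 1 → 2

Answer: 2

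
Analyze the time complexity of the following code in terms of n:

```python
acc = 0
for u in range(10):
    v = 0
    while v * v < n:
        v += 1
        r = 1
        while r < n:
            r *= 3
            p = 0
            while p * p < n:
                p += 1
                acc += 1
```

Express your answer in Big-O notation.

Each loop level contributes: 1 × √n × log n × √n. Multiplying the contributions gives O(n log n).

Answer: O(n log n)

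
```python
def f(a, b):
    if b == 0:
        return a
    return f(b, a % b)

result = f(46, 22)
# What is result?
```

f(46, 22) -> f(22, 2) -> f(2, 0) -> 2

Answer: 2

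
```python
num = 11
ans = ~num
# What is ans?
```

Trace:
`num = 11` → num = 11
`ans = ~num` → ans = -12
So ans = -12

Answer: -12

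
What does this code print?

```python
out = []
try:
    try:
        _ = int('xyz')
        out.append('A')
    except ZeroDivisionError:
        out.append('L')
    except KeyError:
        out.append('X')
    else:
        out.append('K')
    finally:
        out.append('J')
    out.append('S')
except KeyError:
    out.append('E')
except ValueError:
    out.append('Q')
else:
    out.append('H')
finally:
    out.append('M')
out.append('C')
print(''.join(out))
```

Execution trace: 'J' (inner finally) → 'Q' (except ValueError) → 'M' (finally) → 'C' (after the try/except). Output: JQMC

Answer: JQMC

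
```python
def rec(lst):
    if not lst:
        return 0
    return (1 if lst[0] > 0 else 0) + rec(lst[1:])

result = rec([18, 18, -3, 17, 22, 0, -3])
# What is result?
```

Count of positive elements in [18, 18, -3, 17, 22, 0, -3] = 4

Answer: 4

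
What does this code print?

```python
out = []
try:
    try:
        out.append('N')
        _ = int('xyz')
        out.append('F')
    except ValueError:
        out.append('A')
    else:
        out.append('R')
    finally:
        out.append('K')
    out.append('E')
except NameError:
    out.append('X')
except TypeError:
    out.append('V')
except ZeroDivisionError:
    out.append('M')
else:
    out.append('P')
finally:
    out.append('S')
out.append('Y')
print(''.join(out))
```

Execution trace: 'N' (inner try body) → 'A' (inner except ValueError) → 'K' (inner finally) → 'E' (try body, no exception) → 'P' (else) → 'S' (finally) → 'Y' (after the try/except). Output: NAKEPSY

Answer: NAKEPSY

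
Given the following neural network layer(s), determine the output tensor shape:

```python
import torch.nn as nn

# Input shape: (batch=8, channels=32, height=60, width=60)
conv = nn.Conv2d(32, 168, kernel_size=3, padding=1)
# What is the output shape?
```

Input: (8, 32, 60, 60) -> Output: (8, 168, 60, 60)

Answer: (8, 168, 60, 60)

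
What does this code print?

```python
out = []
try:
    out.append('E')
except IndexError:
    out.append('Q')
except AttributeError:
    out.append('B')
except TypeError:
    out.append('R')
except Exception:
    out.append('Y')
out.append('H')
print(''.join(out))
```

Execution trace: 'E' (try body, no exception) → 'H' (after the try/except). Output: EH

Answer: EH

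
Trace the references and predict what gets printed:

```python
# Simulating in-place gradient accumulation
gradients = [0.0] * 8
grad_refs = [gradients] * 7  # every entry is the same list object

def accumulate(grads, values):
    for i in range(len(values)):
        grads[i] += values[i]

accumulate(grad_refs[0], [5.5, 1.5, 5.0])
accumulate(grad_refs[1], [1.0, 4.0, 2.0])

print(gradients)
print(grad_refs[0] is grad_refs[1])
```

Key concept: gradient accumulation aliasing.
Step by step:
`gradients = [0.0] * 8` → gradients = [0.0, 0.0, 0.0, 0.0, 0.0, 0.0, 0.0, 0.0]
`grad_refs = [gradients] * 7` → grad_refs = [[0.0, 0.0, 0.0, 0.0, 0.0, 0.0, 0.0, 0.0], [0.0, 0.0, 0.0, 0.0, 0.0, 0.0, 0.0, 0.0], [0.0, 0.0, 0.0, 0.0, 0.0, 0.0, 0.0, 0.0], [0.0, 0.0, 0.0, 0.0, 0.0, 0.0, 0.0, 0.0], [0.0, 0.0, 0.0, 0.0, 0.0, 0.0, 0.0, 0.0], [0.0, 0.0, 0.0, 0.0, 0.0, 0.0, 0.0, 0.0], [0.0, 0.0, 0.0, 0.0, 0.0, 0.0, 0.0, 0.0]]
`accumulate(grad_refs[0], [5.5, 1.5, 5.0])` → gradients = [5.5, 1.5, 5.0, 0.0, 0.0, 0.0, 0.0, 0.0]; grad_refs = [[5.5, 1.5, 5.0, 0.0, 0.0, 0.0, 0.0, 0.0], [5.5, 1.5, 5.0, 0.0, 0.0, 0.0, 0.0, 0.0], [5.5, 1.5, 5.0, 0.0, 0.0, 0.0, 0.0, 0.0], [5.5, 1.5, 5.0, 0.0, 0.0, 0.0, 0.0, 0.0], [5.5, 1.5, 5.0, 0.0, 0.0, 0.0, 0.0, 0.0], [5.5, 1.5, 5.0, 0.0, 0.0, 0.0, 0.0, 0.0], [5.5, 1.5, 5.0, 0.0, 0.0, 0.0, 0.0, 0.0]]
`accumulate(grad_refs[1], [1.0, 4.0, 2.0])` → gradients = [6.5, 5.5, 7.0, 0.0, 0.0, 0.0, 0.0, 0.0]; grad_refs = [[6.5, 5.5, 7.0, 0.0, 0.0, 0.0, 0.0, 0.0], [6.5, 5.5, 7.0, 0.0, 0.0, 0.0, 0.0, 0.0], [6.5, 5.5, 7.0, 0.0, 0.0, 0.0, 0.0, 0.0], [6.5, 5.5, 7.0, 0.0, 0.0, 0.0, 0.0, 0.0], [6.5, 5.5, 7.0, 0.0, 0.0, 0.0, 0.0, 0.0], [6.5, 5.5, 7.0, 0.0, 0.0, 0.0, 0.0, 0.0], [6.5, 5.5, 7.0, 0.0, 0.0, 0.0, 0.0, 0.0]]
`print(gradients)` → prints [6.5, 5.5, 7.0, 0.0, 0.0, 0.0, 0.0, 0.0]
`print(grad_refs[0] is grad_refs[1])` → prints True

Answer:
[6.5, 5.5, 7.0, 0.0, 0.0, 0.0, 0.0, 0.0]
True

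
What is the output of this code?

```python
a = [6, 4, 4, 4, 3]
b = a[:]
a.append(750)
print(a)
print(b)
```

Key concept: slice [:] creates copy.
Step by step:
`a = [6, 4, 4, 4, 3]` → a = [6, 4, 4, 4, 3]
`b = a[:]` → b = [6, 4, 4, 4, 3]
`a.append(750)` → a = [6, 4, 4, 4, 3, 750]
`print(a)` → prints [6, 4, 4, 4, 3, 750]
`print(b)` → prints [6, 4, 4, 4, 3]

Answer:
[6, 4, 4, 4, 3, 750]
[6, 4, 4, 4, 3]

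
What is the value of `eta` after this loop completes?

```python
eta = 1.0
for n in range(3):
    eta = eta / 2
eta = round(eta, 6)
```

Halving LR 3 times: 1 / 2^3
`eta` takes the values: 1.0 → 0.5 → 0.25 → 0.125

Answer: 0.125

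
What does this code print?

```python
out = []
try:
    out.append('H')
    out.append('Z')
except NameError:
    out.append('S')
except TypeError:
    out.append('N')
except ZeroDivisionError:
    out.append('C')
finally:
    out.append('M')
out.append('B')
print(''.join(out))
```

Execution trace: 'H' (try body) → 'Z' (try body, no exception) → 'M' (finally) → 'B' (after the try/except). Output: HZMB

Answer: HZMB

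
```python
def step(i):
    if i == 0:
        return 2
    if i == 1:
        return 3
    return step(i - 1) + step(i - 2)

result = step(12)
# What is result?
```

Build up from base cases: step(0)=2, step(1)=3, step(2)=5, step(3)=8, step(4)=13, step(5)=21, step(6)=34, ..., step(12)=610

Answer: 610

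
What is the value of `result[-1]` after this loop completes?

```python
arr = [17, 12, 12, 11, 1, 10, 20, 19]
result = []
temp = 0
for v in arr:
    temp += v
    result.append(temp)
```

Cumulative sum ends at 102
`result` takes the values: [] → [17] → [17, 29] → [17, 29, 41] → [17, 29, 41, 52] → [17, 29, 41, 52, 53] → [17, 29, 41, 52, 53, 63] → [17, 29, 41, 52, 53, 63, 83] → [17, 29, 41, 52, 53, 63, 83, 102]
So `result[-1]` = 102

Answer: 102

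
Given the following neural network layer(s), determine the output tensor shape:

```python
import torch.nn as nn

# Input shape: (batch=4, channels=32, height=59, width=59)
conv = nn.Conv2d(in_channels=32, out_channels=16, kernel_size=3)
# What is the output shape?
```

Input: (4, 32, 59, 59) -> Output: (4, 16, 57, 57)

Answer: (4, 16, 57, 57)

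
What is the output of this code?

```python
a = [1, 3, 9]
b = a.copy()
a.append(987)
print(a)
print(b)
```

Key concept: list.copy() creates independent copy.
Step by step:
`a = [1, 3, 9]` → a = [1, 3, 9]
`b = a.copy()` → b = [1, 3, 9]
`a.append(987)` → a = [1, 3, 9, 987]
`print(a)` → prints [1, 3, 9, 987]
`print(b)` → prints [1, 3, 9]

Answer:
[1, 3, 9, 987]
[1, 3, 9]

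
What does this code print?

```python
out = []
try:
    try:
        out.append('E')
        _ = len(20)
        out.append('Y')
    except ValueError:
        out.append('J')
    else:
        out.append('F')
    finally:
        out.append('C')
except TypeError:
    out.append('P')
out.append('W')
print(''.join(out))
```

Execution trace: 'E' (try body) → 'C' (finally) → 'P' (outer except TypeError) → 'W' (after the try/except). Output: ECPW

Answer: ECPW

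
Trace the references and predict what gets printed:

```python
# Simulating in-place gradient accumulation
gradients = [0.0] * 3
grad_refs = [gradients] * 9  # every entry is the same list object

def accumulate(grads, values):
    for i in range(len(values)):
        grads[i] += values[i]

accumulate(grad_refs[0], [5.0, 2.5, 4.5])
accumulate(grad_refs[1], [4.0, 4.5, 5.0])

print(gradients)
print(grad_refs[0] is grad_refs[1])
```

Key concept: gradient accumulation aliasing.
Step by step:
`gradients = [0.0] * 3` → gradients = [0.0, 0.0, 0.0]
`grad_refs = [gradients] * 9` → grad_refs = [[0.0, 0.0, 0.0], [0.0, 0.0, 0.0], [0.0, 0.0, 0.0], [0.0, 0.0, 0.0], [0.0, 0.0, 0.0], [0.0, 0.0, 0.0], [0.0, 0.0, 0.0], [0.0, 0.0, 0.0], [0.0, 0.0, 0.0]]
`accumulate(grad_refs[0], [5.0, 2.5, 4.5])` → gradients = [5.0, 2.5, 4.5]; grad_refs = [[5.0, 2.5, 4.5], [5.0, 2.5, 4.5], [5.0, 2.5, 4.5], [5.0, 2.5, 4.5], [5.0, 2.5, 4.5], [5.0, 2.5, 4.5], [5.0, 2.5, 4.5], [5.0, 2.5, 4.5], [5.0, 2.5, 4.5]]
`accumulate(grad_refs[1], [4.0, 4.5, 5.0])` → gradients = [9.0, 7.0, 9.5]; grad_refs = [[9.0, 7.0, 9.5], [9.0, 7.0, 9.5], [9.0, 7.0, 9.5], [9.0, 7.0, 9.5], [9.0, 7.0, 9.5], [9.0, 7.0, 9.5], [9.0, 7.0, 9.5], [9.0, 7.0, 9.5], [9.0, 7.0, 9.5]]
`print(gradients)` → prints [9.0, 7.0, 9.5]
`print(grad_refs[0] is grad_refs[1])` → prints True

Answer:
[9.0, 7.0, 9.5]
True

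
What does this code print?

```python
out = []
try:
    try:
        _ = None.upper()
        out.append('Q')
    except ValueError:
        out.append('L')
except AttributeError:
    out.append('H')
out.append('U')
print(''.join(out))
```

Execution trace: 'H' (outer except AttributeError) → 'U' (after the try/except). Output: HU

Answer: HU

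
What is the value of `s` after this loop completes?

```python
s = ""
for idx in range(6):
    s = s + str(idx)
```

Concatenate digits 0 to 5
`s` takes the values: "" → "0" → "01" → "012" → "0123" → "01234" → "012345"

Answer: "012345"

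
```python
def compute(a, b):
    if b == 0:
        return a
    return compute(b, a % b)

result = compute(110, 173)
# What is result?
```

compute(110, 173) -> compute(173, 110) -> compute(110, 63) -> compute(63, 47) -> compute(47, 16) -> compute(16, 15) -> compute(15, 1) -> compute(1, 0) -> 1

Answer: 1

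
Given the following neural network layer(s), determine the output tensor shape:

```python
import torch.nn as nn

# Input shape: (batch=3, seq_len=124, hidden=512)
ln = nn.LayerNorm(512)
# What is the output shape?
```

Input: (3, 124, 512) -> Output: (3, 124, 512)

Answer: (3, 124, 512)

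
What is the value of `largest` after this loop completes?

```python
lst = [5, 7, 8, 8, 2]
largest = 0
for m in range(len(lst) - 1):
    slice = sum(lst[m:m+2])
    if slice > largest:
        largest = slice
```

Max sum of 2-element window in [5, 7, 8, 8, 2]
`largest` takes the values: 0 → 12 → 15 → 16

Answer: 16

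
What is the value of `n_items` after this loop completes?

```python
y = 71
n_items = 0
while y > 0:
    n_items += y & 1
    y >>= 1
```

Count set bits in 71 (binary: 0b1000111)
`n_items` takes the values: 0 → 1 → 2 → 3 → 4

Answer: 4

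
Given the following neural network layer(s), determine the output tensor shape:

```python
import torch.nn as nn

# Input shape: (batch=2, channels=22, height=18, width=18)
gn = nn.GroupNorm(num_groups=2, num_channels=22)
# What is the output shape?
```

Input: (2, 22, 18, 18) -> Output: (2, 22, 18, 18)

Answer: (2, 22, 18, 18)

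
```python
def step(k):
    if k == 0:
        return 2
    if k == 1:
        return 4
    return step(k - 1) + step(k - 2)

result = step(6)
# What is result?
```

Build up from base cases: step(0)=2, step(1)=4, step(2)=6, step(3)=10, step(4)=16, step(5)=26, step(6)=42

Answer: 42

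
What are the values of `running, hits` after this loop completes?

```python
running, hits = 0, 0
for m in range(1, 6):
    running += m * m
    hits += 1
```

Sum of squares and count
`running, hits` takes the values: (0, 0) → (1, 0) → (1, 1) → (5, 1) → (5, 2) → (14, 2) → (14, 3) → (30, 3) → (30, 4) → (55, 4) → (55, 5)

Answer: 55, 5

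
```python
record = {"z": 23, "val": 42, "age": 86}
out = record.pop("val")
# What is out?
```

Trace:
`record = {"z": 23, "val": 42, "age": 86}` → record = {'z': 23, 'val': 42, 'age': 86}
`out = record.pop("val")` → record = {'z': 23, 'age': 86}; out = 42
So out = 42

Answer: 42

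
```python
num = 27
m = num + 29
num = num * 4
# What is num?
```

Trace:
`num = 27` → num = 27
`m = num + 29` → m = 56
`num = num * 4` → num = 108
So num = 108

Answer: 108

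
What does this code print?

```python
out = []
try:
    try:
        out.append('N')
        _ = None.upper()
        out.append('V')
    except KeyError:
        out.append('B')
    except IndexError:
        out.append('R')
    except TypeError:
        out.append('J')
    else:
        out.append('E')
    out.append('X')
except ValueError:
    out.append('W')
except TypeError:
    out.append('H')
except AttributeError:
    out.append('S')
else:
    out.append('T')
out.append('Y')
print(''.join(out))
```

Execution trace: 'N' (inner try body) → 'S' (except AttributeError) → 'Y' (after the try/except). Output: NSY

Answer: NSY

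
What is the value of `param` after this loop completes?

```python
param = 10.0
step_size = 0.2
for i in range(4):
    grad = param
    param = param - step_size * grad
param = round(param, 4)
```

Gradient descent: w = 10.0 * (1 - 0.2)^4
`param` takes the values: 10.0 → 8.0 → 6.4 → 5.12 → 4.096

Answer: 4.096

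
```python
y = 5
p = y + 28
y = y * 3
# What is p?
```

Trace:
`y = 5` → y = 5
`p = y + 28` → p = 33
`y = y * 3` → y = 15
So p = 33

Answer: 33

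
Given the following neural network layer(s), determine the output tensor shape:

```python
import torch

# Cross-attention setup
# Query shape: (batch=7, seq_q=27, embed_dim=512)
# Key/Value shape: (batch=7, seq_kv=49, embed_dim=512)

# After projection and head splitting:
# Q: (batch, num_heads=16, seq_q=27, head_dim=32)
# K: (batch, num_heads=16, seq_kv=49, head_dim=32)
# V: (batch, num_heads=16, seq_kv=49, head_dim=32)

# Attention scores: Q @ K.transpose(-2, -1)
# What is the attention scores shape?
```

Input: (7, 27, 512) -> Output: (7, 16, 27, 49)

Answer: (7, 16, 27, 49)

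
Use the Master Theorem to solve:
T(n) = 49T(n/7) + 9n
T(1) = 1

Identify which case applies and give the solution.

a=49, b=7, f(n)=9n. log_7(49) = 2. Since c=1 < 2, Case 1 applies: T(n) = Θ(n^log_b(a)) = O(n^2).

Answer: O(n^2) - Case 1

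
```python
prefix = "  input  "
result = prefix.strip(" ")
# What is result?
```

Trace:
`prefix = "  input  "` → prefix = '  input  '
`result = prefix.strip(" ")` → result = 'input'
So result = 'input'

Answer: 'input'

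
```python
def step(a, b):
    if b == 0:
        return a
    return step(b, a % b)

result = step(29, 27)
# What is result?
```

step(29, 27) -> step(27, 2) -> step(2, 1) -> step(1, 0) -> 1

Answer: 1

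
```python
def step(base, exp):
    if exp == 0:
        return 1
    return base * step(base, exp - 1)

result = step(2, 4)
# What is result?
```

step(2, 4) = 2 * 2 * 2 * 2 = 16

Answer: 16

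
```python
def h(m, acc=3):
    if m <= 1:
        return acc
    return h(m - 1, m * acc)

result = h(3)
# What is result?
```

Accumulator trace (n, acc): (3, 3) -> (2, 9) -> (1, 18) -> return 18

Answer: 18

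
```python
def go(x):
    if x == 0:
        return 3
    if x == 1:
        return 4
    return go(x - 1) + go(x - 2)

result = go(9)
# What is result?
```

Build up from base cases: go(0)=3, go(1)=4, go(2)=7, go(3)=11, go(4)=18, go(5)=29, go(6)=47, ..., go(9)=199

Answer: 199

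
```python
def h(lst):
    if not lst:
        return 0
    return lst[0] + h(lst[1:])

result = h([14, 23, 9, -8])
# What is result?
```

14 + 23 + 9 + (-8) + 0 = 38

Answer: 38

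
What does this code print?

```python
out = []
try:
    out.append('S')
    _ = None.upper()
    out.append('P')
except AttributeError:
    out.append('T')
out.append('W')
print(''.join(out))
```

Execution trace: 'S' (try body) → 'T' (except AttributeError) → 'W' (after the try/except). Output: STW

Answer: STW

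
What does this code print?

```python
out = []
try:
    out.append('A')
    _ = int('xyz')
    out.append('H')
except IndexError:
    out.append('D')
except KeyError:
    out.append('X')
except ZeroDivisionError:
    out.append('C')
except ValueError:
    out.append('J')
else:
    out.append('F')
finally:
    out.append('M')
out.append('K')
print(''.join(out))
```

Execution trace: 'A' (try body) → 'J' (except ValueError) → 'M' (finally) → 'K' (after the try/except). Output: AJMK

Answer: AJMK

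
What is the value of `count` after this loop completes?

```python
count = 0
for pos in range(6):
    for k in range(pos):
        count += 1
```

Triangle number: 0+1+2+...+5
`count` takes the values: 0 → 1 → 2 → 3 → 4 → 5 → 6 → 7 → 8 → 9 → 10 → 11 → 12 → 13 → 14 → 15

Answer: 15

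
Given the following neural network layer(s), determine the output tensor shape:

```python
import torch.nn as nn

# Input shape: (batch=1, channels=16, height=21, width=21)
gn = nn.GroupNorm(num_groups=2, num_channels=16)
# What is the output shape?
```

Input: (1, 16, 21, 21) -> Output: (1, 16, 21, 21)

Answer: (1, 16, 21, 21)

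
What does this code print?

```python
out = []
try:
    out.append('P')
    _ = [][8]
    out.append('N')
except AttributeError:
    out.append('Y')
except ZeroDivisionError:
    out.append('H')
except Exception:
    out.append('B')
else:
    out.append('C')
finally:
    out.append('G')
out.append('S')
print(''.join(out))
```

Execution trace: 'P' (try body) → 'B' (except Exception) → 'G' (finally) → 'S' (after the try/except). Output: PBGS

Answer: PBGS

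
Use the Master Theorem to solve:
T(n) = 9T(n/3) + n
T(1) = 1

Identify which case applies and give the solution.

a=9, b=3, f(n)=n. log_3(9) = 2. Since c=1 < 2, Case 1 applies: T(n) = Θ(n^log_b(a)) = O(n^2).

Answer: O(n^2) - Case 1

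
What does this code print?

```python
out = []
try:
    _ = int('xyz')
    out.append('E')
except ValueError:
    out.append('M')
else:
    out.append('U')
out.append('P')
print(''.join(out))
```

Execution trace: 'M' (except ValueError) → 'P' (after the try/except). Output: MP

Answer: MP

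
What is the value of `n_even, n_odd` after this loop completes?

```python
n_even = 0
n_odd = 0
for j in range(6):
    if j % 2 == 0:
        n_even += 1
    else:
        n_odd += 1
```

Count evens and odds in range(6)
`n_even, n_odd` takes the values: (0, 0) → (1, 0) → (1, 1) → (2, 1) → (2, 2) → (3, 2) → (3, 3)

Answer: 3, 3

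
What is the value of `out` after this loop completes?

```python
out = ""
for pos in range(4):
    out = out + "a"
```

Repeat 'a' 4 times
`out` takes the values: "" → "a" → "aa" → "aaa" → "aaaa"

Answer: "aaaa"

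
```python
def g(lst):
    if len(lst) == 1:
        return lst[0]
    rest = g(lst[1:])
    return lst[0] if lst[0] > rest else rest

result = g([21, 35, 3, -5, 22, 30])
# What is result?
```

Recursive max over [21, 35, 3, -5, 22, 30] = 35

Answer: 35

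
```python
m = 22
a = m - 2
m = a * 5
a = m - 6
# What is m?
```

Trace:
`m = 22` → m = 22
`a = m - 2` → a = 20
`m = a * 5` → m = 100
`a = m - 6` → a = 94
So m = 100

Answer: 100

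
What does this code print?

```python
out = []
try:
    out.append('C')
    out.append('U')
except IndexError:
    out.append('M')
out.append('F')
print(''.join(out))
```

Execution trace: 'C' (try body) → 'U' (try body, no exception) → 'F' (after the try/except). Output: CUF

Answer: CUF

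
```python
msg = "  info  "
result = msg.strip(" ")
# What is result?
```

Trace:
`msg = "  info  "` → msg = '  info  '
`result = msg.strip(" ")` → result = 'info'
So result = 'info'

Answer: 'info'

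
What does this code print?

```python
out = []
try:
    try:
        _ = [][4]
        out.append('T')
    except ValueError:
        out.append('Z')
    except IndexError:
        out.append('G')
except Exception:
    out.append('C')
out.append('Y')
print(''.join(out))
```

Execution trace: 'G' (inner except IndexError) → 'Y' (after the try/except). Output: GY

Answer: GY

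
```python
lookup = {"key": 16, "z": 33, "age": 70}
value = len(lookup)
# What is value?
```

Trace:
`lookup = {"key": 16, "z": 33, "age": 70}` → lookup = {'key': 16, 'z': 33, 'age': 70}
`value = len(lookup)` → value = 3
So value = 3

Answer: 3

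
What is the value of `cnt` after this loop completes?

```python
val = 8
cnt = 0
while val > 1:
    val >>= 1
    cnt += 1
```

Count right shifts until 1
`cnt` takes the values: 0 → 1 → 2 → 3

Answer: 3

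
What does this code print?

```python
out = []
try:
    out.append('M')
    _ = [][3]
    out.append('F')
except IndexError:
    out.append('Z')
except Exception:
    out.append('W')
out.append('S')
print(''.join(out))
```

Execution trace: 'M' (try body) → 'Z' (except IndexError) → 'S' (after the try/except). Output: MZS

Answer: MZS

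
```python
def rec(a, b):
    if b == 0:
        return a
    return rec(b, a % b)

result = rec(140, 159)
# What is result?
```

rec(140, 159) -> rec(159, 140) -> rec(140, 19) -> rec(19, 7) -> rec(7, 5) -> rec(5, 2) -> rec(2, 1) -> rec(1, 0) -> 1

Answer: 1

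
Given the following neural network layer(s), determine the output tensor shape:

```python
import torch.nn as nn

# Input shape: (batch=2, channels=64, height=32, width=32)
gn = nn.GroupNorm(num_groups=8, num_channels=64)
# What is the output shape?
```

Input: (2, 64, 32, 32) -> Output: (2, 64, 32, 32)

Answer: (2, 64, 32, 32)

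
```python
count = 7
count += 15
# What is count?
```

Trace:
`count = 7` → count = 7
`count += 15` → count = 22
So count = 22

Answer: 22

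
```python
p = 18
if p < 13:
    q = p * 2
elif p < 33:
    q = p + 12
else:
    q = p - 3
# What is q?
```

Trace:
`p = 18` → p = 18
`if p < 13: ...` → p < 13 is False, p < 33 is True → q = 30
So q = 30

Answer: 30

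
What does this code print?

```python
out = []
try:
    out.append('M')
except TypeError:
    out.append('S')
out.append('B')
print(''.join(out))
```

Execution trace: 'M' (try body, no exception) → 'B' (after the try/except). Output: MB

Answer: MB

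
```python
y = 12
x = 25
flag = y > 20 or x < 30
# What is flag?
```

Trace:
`y = 12` → y = 12
`x = 25` → x = 25
`flag = y > 20 or x < 30` → flag = True
So flag = True

Answer: True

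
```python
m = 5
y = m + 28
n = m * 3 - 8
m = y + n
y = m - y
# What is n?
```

Trace:
`m = 5` → m = 5
`y = m + 28` → y = 33
`n = m * 3 - 8` → n = 7
`m = y + n` → m = 40
`y = m - y` → y = 7
So n = 7

Answer: 7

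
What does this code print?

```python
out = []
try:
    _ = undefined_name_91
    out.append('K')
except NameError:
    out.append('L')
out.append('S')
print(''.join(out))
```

Execution trace: 'L' (except NameError) → 'S' (after the try/except). Output: LS

Answer: LS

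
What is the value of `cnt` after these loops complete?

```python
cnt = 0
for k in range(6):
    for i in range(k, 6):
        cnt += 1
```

Upper triangle: 6 + 5 + ... + 1
`cnt` takes the values: 0 → 1 → 2 → 3 → 4 → 5 → 6 → 7 → 8 → 9 → 10 → 11 → 12 → 13 → 14 → 15 → 16 → 17 → 18 → 19 → 20 → 21

Answer: 21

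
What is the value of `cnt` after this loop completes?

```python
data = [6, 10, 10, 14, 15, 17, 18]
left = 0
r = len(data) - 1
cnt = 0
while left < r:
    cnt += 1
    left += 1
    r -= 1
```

Iterations until pointers meet (list length 7)
`cnt` takes the values: 0 → 1 → 2 → 3

Answer: 3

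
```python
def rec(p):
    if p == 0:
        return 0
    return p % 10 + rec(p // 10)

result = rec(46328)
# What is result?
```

Sum of digits of 46328: 8 + 2 + 3 + 6 + 4 = 23

Answer: 23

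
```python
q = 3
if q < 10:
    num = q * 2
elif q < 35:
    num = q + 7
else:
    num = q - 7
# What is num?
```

Trace:
`q = 3` → q = 3
`if q < 10: ...` → q < 10 is True → num = 6
So num = 6

Answer: 6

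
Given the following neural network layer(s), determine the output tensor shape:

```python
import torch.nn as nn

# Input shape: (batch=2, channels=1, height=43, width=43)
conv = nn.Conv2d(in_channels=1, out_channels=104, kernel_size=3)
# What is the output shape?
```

Input: (2, 1, 43, 43) -> Output: (2, 104, 41, 41)

Answer: (2, 104, 41, 41)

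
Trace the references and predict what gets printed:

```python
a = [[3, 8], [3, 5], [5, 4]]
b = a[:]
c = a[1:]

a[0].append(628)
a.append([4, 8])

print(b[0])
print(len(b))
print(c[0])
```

Key concept: slice with nested mutation.
Step by step:
`a = [[3, 8], [3, 5], [5, 4]]` → a = [[3, 8], [3, 5], [5, 4]]
`b = a[:]` → b = [[3, 8], [3, 5], [5, 4]]
`c = a[1:]` → c = [[3, 5], [5, 4]]
`a[0].append(628)` → a = [[3, 8, 628], [3, 5], [5, 4]]; b = [[3, 8, 628], [3, 5], [5, 4]]
`a.append([4, 8])` → a = [[3, 8, 628], [3, 5], [5, 4], [4, 8]]
`print(b[0])` → prints [3, 8, 628]
`print(len(b))` → prints 3
`print(c[0])` → prints [3, 5]

Answer:
[3, 8, 628]
3
[3, 5]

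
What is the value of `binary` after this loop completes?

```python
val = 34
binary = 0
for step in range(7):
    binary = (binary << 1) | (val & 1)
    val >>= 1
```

Reverse lowest 7 bits of 34
`binary` takes the values: 0 → 1 → 2 → 4 → 8 → 17 → 34

Answer: 34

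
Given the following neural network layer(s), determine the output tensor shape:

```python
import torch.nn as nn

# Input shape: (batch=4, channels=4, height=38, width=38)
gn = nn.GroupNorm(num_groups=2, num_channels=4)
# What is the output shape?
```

Input: (4, 4, 38, 38) -> Output: (4, 4, 38, 38)

Answer: (4, 4, 38, 38)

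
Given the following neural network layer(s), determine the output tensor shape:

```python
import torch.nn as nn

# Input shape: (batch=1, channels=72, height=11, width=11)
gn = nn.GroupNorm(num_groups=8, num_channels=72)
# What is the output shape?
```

Input: (1, 72, 11, 11) -> Output: (1, 72, 11, 11)

Answer: (1, 72, 11, 11)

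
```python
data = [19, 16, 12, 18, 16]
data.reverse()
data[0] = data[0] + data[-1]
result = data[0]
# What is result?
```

Trace:
`data = [19, 16, 12, 18, 16]` → data = [19, 16, 12, 18, 16]
`data.reverse()` → data = [16, 18, 12, 16, 19]
`data[0] = data[0] + data[-1]` → data = [35, 18, 12, 16, 19]
`result = data[0]` → result = 35
So result = 35

Answer: 35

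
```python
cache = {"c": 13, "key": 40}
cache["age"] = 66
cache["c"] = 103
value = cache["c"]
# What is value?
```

Trace:
`cache = {"c": 13, "key": 40}` → cache = {'c': 13, 'key': 40}
`cache["age"] = 66` → cache = {'c': 13, 'key': 40, 'age': 66}
`cache["c"] = 103` → cache = {'c': 103, 'key': 40, 'age': 66}
`value = cache["c"]` → value = 103
So value = 103

Answer: 103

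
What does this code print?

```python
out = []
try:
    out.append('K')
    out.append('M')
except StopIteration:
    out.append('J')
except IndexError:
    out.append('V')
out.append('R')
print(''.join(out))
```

Execution trace: 'K' (try body) → 'M' (try body, no exception) → 'R' (after the try/except). Output: KMR

Answer: KMR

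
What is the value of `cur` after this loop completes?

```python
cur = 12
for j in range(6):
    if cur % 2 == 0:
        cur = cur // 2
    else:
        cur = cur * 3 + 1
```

Collatz-style transformation from 12
`cur` takes the values: 12 → 6 → 3 → 10 → 5 → 16 → 8

Answer: 8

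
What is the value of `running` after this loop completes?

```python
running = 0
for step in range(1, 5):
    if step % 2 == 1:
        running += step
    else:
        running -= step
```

Add odd, subtract even
`running` takes the values: 0 → 1 → -1 → 2 → -2

Answer: -2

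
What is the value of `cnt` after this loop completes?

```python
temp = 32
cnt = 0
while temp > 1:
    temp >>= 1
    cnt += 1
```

Count right shifts until 1
`cnt` takes the values: 0 → 1 → 2 → 3 → 4 → 5

Answer: 5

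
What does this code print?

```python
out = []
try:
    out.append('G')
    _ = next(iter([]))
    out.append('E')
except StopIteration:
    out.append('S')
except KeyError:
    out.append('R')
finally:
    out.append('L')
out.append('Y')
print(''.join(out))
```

Execution trace: 'G' (try body) → 'S' (except StopIteration) → 'L' (finally) → 'Y' (after the try/except). Output: GSLY

Answer: GSLY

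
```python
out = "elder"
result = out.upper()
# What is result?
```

Trace:
`out = "elder"` → out = 'elder'
`result = out.upper()` → result = 'ELDER'
So result = 'ELDER'

Answer: 'ELDER'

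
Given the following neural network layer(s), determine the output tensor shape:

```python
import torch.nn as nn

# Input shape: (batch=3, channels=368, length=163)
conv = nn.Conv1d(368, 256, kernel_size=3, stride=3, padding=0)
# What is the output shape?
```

Input: (3, 368, 163) -> Output: (3, 256, 54)

Answer: (3, 256, 54)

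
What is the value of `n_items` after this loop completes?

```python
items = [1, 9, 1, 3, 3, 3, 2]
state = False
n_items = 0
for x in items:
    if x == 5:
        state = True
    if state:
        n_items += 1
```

Count elements after first 5 in [1, 9, 1, 3, 3, 3, 2]
`n_items` takes the values: 0

Answer: 0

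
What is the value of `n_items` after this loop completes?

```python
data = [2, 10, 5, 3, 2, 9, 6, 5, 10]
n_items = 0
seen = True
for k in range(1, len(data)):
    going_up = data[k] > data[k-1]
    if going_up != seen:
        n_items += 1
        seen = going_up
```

Count direction changes in [2, 10, 5, 3, 2, 9, 6, 5, 10]
`n_items` takes the values: 0 → 1 → 2 → 3 → 4

Answer: 4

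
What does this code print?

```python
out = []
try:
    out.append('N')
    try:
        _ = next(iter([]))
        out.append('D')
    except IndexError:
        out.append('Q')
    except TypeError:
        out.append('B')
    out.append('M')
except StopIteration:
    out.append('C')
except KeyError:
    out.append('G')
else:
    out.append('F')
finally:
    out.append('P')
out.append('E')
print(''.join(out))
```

Execution trace: 'N' (try body) → 'C' (except StopIteration) → 'P' (finally) → 'E' (after the try/except). Output: NCPE

Answer: NCPE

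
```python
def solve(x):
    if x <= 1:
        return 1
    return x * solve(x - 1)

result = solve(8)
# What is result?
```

solve(8) = 8 * 7 * 6 * 5 * 4 * 3 * 2 * 1 = 40320

Answer: 40320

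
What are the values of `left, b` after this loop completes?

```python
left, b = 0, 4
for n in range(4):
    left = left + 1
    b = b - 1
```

left goes 0→4, b goes 4→0
`left, b` takes the values: (0, 4) → (1, 4) → (1, 3) → (2, 3) → (2, 2) → (3, 2) → (3, 1) → (4, 1) → (4, 0)

Answer: 4, 0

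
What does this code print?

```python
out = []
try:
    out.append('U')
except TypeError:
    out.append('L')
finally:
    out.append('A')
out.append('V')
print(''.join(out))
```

Execution trace: 'U' (try body, no exception) → 'A' (finally) → 'V' (after the try/except). Output: UAV

Answer: UAV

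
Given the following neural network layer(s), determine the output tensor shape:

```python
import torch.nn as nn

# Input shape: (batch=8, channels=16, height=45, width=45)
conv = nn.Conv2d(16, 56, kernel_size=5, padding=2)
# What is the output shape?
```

Input: (8, 16, 45, 45) -> Output: (8, 56, 45, 45)

Answer: (8, 56, 45, 45)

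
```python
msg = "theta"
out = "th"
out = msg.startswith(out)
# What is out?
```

Trace:
`msg = "theta"` → msg = 'theta'
`out = "th"` → out = 'th'
`out = msg.startswith(out)` → out = True
So out = True

Answer: True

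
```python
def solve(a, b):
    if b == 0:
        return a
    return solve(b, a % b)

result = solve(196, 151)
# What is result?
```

solve(196, 151) -> solve(151, 45) -> solve(45, 16) -> solve(16, 13) -> solve(13, 3) -> solve(3, 1) -> solve(1, 0) -> 1

Answer: 1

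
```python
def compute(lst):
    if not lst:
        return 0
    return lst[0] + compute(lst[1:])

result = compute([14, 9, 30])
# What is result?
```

14 + 9 + 30 + 0 = 53

Answer: 53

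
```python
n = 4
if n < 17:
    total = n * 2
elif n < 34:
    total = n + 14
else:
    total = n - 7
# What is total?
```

Trace:
`n = 4` → n = 4
`if n < 17: ...` → n < 17 is True → total = 8
So total = 8

Answer: 8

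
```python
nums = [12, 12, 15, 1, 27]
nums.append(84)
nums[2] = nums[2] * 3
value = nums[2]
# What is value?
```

Trace:
`nums = [12, 12, 15, 1, 27]` → nums = [12, 12, 15, 1, 27]
`nums.append(84)` → nums = [12, 12, 15, 1, 27, 84]
`nums[2] = nums[2] * 3` → nums = [12, 12, 45, 1, 27, 84]
`value = nums[2]` → value = 45
So value = 45

Answer: 45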